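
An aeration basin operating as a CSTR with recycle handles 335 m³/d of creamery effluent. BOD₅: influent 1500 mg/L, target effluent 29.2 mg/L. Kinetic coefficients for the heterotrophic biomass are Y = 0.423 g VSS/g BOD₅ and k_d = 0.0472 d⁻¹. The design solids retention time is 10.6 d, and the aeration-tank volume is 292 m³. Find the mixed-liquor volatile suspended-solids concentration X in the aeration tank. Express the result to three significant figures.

X ≈ 5040 mg/L

X = Y·Q·ΔS·θ_c / [V·(1 + k_d θ_c)] = 0.423 × 335 × (1500 − 29.2) × 10.6 / [292 × (1 + 0.0472 × 10.6)] = 5043 mg/L.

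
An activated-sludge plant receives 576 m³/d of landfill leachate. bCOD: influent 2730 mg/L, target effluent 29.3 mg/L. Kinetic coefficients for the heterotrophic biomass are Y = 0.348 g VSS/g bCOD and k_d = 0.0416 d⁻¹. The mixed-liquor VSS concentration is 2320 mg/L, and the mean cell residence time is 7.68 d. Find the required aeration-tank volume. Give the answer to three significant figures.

V ≈ 1360 m³

Rearranging the biomass balance for a CMAS with decay, V = Y·Q·ΔS·θ_c / [X·(1+k_d θ_c)] = 0.348 × 576 × (2730 − 29.3) × 7.68 / [2320 × (1 + 0.0416 × 7.68)] = 4.16×10^6 / 3061 = 1358 m³.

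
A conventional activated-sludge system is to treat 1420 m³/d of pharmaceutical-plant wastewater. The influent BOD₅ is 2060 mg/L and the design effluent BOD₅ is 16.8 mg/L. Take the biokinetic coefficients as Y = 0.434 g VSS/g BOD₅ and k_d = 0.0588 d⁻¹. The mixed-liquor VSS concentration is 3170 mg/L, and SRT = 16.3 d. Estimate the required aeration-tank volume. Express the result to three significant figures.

Steady-state biomass mass balance: V·X·(1 + k_d·θ_c) = Y·Q·(S₀ − S)·θ_c, so V = 0.434 × 1420 × (2060 − 16.8) × 16.3 / [3170 × (1 + 0.0588 × 16.3)] = 2.05×10^7 / 6208 = 3306 m³.

V ≈ 3310 m³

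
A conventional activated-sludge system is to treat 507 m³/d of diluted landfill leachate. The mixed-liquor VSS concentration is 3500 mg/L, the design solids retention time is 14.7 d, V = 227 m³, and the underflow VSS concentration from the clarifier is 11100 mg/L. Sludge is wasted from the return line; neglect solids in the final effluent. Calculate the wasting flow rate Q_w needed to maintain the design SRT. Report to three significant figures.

θ_c = V·X/(Q_w·X_r) when wasting from the recycle, so Q_w = V·X/(θ_c·X_r) = 227.0 × 3500 / (14.7 × 11100) = 4.869 m³/d.

Q_w ≈ 4.87 m³/d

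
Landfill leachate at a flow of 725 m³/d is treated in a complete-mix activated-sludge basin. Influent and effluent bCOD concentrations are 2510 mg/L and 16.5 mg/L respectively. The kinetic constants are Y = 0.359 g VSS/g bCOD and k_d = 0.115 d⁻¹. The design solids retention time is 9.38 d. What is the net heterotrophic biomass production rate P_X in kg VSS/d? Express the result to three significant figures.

P_X ≈ 312 kg VSS/d

Y_obs = Y / (1 + k_d θ_c) = 0.359 / (1 + 0.115 × 9.38) = 0.359 / 2.079 = 0.1727.
Q·(S₀ − S) = 725 × (2510 − 16.5) × 10⁻³ = 1808 kg/d removed.
Net biomass production P_X = Y_obs × Q·(S₀ − S) = 0.1727 × 1808 = 312.2 kg VSS/d.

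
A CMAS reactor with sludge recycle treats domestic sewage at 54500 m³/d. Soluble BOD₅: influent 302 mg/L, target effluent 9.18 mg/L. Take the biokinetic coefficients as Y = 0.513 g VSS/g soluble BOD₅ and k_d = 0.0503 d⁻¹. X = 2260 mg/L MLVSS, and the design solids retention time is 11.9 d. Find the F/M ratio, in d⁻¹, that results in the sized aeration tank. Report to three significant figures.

F/M ≈ 0.270 d⁻¹

From the SRT design equation V = Y Q (S₀−S) θ_c / [X (1 + k_d θ_c)] = 0.513 × 54500 × (302 − 9.18) × 11.9 / [2260 × (1 + 0.0503 × 11.9)] = 9.74×10^7 / 3613 = 26966 m³.
F/M = applied load / biomass = Q·S₀/(V·X) = 54500 × 302 / (26966 × 2260) = 0.2701 d⁻¹.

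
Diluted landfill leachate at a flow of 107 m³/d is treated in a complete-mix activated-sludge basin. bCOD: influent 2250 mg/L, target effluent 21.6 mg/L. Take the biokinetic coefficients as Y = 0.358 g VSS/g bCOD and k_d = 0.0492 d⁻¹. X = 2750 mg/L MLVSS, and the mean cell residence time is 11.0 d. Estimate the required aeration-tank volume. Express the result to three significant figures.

Steady-state biomass mass balance: V·X·(1 + k_d·θ_c) = Y·Q·(S₀ − S)·θ_c, so V = 0.358 × 107 × (2250 − 21.6) × 11.0 / [2750 × (1 + 0.0492 × 11.0)] = 9.39×10^5 / 4238 = 221.5 m³.

V ≈ 222 m³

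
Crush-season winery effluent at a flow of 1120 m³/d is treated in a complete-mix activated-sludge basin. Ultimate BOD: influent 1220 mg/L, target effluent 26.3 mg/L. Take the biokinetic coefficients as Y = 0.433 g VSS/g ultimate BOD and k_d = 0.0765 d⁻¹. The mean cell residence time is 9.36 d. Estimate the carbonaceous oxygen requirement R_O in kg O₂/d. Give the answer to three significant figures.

The observed yield is Y_obs = Y/(1 + k_d·θ_c) = 0.433 / (1 + 0.0765 × 9.36) = 0.433 / 1.716 = 0.2523 g VSS per g ultimate BOD removed.
Mass of ultimate BOD removed per day: Q(S₀ − S) = 1120 × 1194 g/m³ = 1337 kg/d.
P_X = Y_obs·Q·(S₀ − S) = 0.2523 × 1337 = 337.3 kg VSS/d.
Carbonaceous O₂ demand = substrate oxidised − cell-mass equivalent = 1337 − 1.42 × 337.3 = 857.9 kg O₂/d.

R_O ≈ 858 kg O₂/d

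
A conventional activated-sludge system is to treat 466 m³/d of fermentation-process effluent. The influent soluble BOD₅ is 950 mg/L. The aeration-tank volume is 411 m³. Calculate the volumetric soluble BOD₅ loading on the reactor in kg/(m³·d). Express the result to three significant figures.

Applied soluble BOD₅ load per unit volume = Q·S₀/V = (466 × 950/1000)/411.0 = 1.077 kg soluble BOD₅·m⁻³·d⁻¹.

L_v ≈ 1.08 kg soluble BOD₅/(m³·d)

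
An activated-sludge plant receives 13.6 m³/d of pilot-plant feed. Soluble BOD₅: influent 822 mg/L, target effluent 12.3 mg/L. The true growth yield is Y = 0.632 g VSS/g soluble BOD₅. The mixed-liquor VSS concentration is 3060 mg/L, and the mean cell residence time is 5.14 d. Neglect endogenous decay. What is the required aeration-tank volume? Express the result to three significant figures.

Biomass mass balance (decay neglected): V·X = Y·Q·(S₀ − S)·θ_c, so V = 0.632 × 13.6 × (822 − 12.3) × 5.14 / 3060 = 11.69 m³.

V ≈ 11.7 m³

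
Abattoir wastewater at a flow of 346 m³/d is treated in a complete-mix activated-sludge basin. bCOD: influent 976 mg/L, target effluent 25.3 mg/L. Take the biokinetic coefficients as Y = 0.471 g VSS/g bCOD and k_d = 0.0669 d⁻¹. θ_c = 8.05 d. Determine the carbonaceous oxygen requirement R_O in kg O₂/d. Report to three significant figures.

Correct the yield for decay: Y_obs = Y/(1 + k_d θ_c) = 0.471 / (1 + 0.0669 × 8.05) = 0.471 / 1.539 = 0.3061.
ΔS = 976 − 25.3 = 950.7 mg/L, so the substrate removal rate is 346 × 950.7/1000 = 328.9 kg bCOD/d.
P_X = Y_obs·Q·(S₀ − S) = 0.3061 × 328.9 = 100.7 kg VSS/d.
R_O = Q·(S₀ − S) − 1.42·P_X = 328.9 − 1.42 × 100.7 = 185.9 kg O₂/d.

R_O ≈ 186 kg O₂/d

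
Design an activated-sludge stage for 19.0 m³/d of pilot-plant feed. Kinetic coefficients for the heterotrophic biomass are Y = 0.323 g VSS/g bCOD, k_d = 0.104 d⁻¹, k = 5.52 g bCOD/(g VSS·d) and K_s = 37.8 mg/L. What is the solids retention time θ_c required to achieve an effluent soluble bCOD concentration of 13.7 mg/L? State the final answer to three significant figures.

Specific growth rate at S = 13.7 mg/L: μ = YkS/(K_s+S) = 0.323·5.52·13.7/(37.8+13.7) = 0.4743 d⁻¹.
Then 1/θ_c = μ − k_d = 0.4743 − 0.104 = 0.3703 d⁻¹, giving θ_c = 2.700 d.

θ_c ≈ 2.70 d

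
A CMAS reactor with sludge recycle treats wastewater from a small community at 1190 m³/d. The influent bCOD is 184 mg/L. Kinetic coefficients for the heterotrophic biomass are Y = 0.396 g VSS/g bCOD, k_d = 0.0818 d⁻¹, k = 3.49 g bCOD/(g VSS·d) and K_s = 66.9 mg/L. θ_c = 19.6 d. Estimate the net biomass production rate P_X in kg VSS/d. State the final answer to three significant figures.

P_X ≈ 32.0 kg VSS/d

From the Monod/SRT balance for a CMAS, S = K_s·(1+k_d θ_c)/[θ_c·(Y k − k_d) − 1] = 66.9 × (1 + 0.0818 × 19.6) / [19.6 × (0.396 × 3.49 − 0.0818) − 1] = 174.2 / 24.48 = 7.113 mg/L.
Y_obs = Y / (1 + k_d θ_c) = 0.396 / (1 + 0.0818 × 19.6) = 0.396 / 2.603 = 0.1521.
Substrate removed = Q·(S₀ − S) = 1190 m³/d × (184 − 7.11) g/m³ = 2.1×10^5 g/d = 210.5 kg/d.
Net biomass production P_X = Y_obs × Q·(S₀ − S) = 0.1521 × 210.5 = 32.02 kg VSS/d.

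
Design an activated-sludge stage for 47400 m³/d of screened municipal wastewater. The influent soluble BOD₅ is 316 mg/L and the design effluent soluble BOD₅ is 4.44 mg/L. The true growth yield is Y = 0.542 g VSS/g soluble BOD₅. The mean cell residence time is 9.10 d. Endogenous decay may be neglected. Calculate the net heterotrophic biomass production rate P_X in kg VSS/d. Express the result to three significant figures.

P_X ≈ 8000 kg VSS/d

With endogenous decay neglected, the observed yield equals the true yield: Y_obs = Y = 0.542 g VSS/g soluble BOD₅.
Substrate removed = Q·(S₀ − S) = 47400 m³/d × (316 − 4.44) g/m³ = 1.48×10^7 g/d = 14768 kg/d.
Net biomass production P_X = Y_obs × Q·(S₀ − S) = 0.5420 × 14768 = 8004 kg VSS/d.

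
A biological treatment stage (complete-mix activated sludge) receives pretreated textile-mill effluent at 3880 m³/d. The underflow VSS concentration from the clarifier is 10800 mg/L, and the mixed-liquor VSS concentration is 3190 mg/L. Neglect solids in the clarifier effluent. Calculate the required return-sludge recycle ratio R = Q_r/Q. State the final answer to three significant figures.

R = Q_r/Q = X/(X_r − X) = 3190 / (10800 − 3190) = 0.4192.

R ≈ 0.419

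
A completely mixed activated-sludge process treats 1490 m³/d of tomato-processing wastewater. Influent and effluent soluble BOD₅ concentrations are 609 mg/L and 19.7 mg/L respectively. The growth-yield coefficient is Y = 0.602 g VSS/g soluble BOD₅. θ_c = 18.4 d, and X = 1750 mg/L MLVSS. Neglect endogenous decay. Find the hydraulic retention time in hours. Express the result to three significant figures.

τ ≈ 89.5 h

With k_d = 0 the design equation reduces to V = Y Q (S₀−S) θ_c / X = 0.602 × 1490 × (609 − 19.7) × 18.4 / 1750 = 5558 m³.
Hydraulic retention time τ = V/Q = 5558 / 1490 = 3.730 d = 89.52 h.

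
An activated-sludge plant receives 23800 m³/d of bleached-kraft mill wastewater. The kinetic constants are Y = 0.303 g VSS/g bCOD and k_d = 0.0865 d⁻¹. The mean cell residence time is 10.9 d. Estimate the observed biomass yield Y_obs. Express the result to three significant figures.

The observed yield is Y_obs = Y/(1 + k_d·θ_c) = 0.303 / (1 + 0.0865 × 10.9) = 0.303 / 1.943 = 0.1560 g VSS per g bCOD removed.

Y_obs ≈ 0.156 g VSS/g bCOD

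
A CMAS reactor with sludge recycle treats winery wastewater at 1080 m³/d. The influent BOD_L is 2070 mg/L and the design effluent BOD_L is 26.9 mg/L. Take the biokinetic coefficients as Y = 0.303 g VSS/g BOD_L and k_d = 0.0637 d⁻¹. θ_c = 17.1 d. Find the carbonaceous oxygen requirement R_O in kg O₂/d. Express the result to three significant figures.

R_O ≈ 1750 kg O₂/d

Correct the yield for decay: Y_obs = Y/(1 + k_d θ_c) = 0.303 / (1 + 0.0637 × 17.1) = 0.303 / 2.089 = 0.1450.
ΔS = 2070 − 26.9 = 2043 mg/L, so the substrate removal rate is 1080 × 2043/1000 = 2207 kg BOD_L/d.
Net sludge production P_X = 0.1450 × 2207 = 320.0 kg VSS/d.
R_O = Q·(S₀ − S) − 1.42·P_X = 2207 − 1.42 × 320.0 = 1752 kg O₂/d.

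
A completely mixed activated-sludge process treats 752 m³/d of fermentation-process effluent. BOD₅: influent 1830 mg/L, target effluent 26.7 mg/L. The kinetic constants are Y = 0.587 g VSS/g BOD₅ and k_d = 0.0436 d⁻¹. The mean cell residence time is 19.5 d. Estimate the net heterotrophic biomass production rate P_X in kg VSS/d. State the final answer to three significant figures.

P_X ≈ 430 kg VSS/d

Correct the yield for decay: Y_obs = Y/(1 + k_d θ_c) = 0.587 / (1 + 0.0436 × 19.5) = 0.587 / 1.850 = 0.3173.
Substrate removed = Q·(S₀ − S) = 752 m³/d × (1830 − 26.7) g/m³ = 1.36×10^6 g/d = 1356 kg/d.
Net biomass production P_X = Y_obs × Q·(S₀ − S) = 0.3173 × 1356 = 430.2 kg VSS/d.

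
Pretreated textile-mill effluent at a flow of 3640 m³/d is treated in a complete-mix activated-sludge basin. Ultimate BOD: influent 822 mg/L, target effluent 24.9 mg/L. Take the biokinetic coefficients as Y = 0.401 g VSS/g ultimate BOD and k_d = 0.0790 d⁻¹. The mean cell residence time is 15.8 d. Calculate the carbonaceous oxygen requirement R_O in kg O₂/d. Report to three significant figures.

R_O ≈ 2170 kg O₂/d

Correct the yield for decay: Y_obs = Y/(1 + k_d θ_c) = 0.401 / (1 + 0.0790 × 15.8) = 0.401 / 2.248 = 0.1784.
ΔS = 822 − 24.9 = 797.1 mg/L, so the substrate removal rate is 3640 × 797.1/1000 = 2901 kg ultimate BOD/d.
Net sludge production P_X = 0.1784 × 2901 = 517.5 kg VSS/d.
R_O = Q·(S₀ − S) − 1.42·P_X = 2901 − 1.42 × 517.5 = 2167 kg O₂/d.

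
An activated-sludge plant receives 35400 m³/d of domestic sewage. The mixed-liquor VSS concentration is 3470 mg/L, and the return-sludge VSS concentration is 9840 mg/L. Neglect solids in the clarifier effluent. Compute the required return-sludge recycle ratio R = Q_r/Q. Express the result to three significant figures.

R ≈ 0.545

Mass balance around the secondary clarifier (neglecting effluent solids): R = X / (X_r − X) = 3470 / (9840 − 3470) = 0.5447.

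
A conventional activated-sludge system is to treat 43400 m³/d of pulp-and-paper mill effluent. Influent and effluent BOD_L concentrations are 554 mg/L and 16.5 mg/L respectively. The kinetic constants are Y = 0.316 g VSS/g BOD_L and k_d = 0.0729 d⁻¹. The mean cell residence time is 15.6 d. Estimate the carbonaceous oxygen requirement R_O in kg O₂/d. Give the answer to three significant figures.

The observed yield is Y_obs = Y/(1 + k_d·θ_c) = 0.316 / (1 + 0.0729 × 15.6) = 0.316 / 2.137 = 0.1479 g VSS per g BOD_L removed.
Q·(S₀ − S) = 43400 × (554 − 16.5) × 10⁻³ = 23328 kg/d removed.
Biomass synthesised: P_X = Y_obs × 23328 = 3449 kg VSS/d.
R_O = Q·ΔS − 1.42 P_X = 23328 − 4898 = 18430 kg O₂/d.

R_O ≈ 18400 kg O₂/d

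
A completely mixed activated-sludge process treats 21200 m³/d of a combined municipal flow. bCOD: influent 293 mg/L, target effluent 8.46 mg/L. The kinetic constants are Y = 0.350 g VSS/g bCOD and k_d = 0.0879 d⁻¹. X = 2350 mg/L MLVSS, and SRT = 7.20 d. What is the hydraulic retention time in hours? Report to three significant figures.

τ ≈ 4.48 h

From the SRT design equation V = Y Q (S₀−S) θ_c / [X (1 + k_d θ_c)] = 0.350 × 21200 × (293 − 8.46) × 7.20 / [2350 × (1 + 0.0879 × 7.20)] = 1.52×10^7 / 3837 = 3961 m³.
Hydraulic retention time τ = V/Q = 3961 / 21200 = 0.1869 d = 4.485 h.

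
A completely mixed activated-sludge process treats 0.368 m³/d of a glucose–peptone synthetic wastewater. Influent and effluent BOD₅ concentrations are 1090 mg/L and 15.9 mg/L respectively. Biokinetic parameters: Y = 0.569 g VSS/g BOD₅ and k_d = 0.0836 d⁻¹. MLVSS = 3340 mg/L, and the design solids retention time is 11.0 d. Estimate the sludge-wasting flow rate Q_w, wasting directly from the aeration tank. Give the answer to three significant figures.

Q_w ≈ 0.0351 m³/d

Steady-state biomass mass balance: V·X·(1 + k_d·θ_c) = Y·Q·(S₀ − S)·θ_c, so V = 0.569 × 0.368 × (1090 − 15.9) × 11.0 / [3340 × (1 + 0.0836 × 11.0)] = 2.47×10^3 / 6411 = 0.3859 m³.
With mixed-liquor wasting, θ_c = V/Q_w, so Q_w = V/θ_c = 0.3859/11.0 = 0.03508 m³/d.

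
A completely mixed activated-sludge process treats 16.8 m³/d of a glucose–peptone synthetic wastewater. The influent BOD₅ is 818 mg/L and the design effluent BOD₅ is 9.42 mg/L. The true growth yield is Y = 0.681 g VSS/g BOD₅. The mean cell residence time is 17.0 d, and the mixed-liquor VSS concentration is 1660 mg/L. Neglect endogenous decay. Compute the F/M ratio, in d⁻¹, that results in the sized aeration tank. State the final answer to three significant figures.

With k_d = 0 the design equation reduces to V = Y Q (S₀−S) θ_c / X = 0.681 × 16.8 × (818 − 9.42) × 17.0 / 1660 = 94.74 m³.
F/M = applied load / biomass = Q·S₀/(V·X) = 16.8 × 818 / (94.74 × 1660) = 0.08738 d⁻¹.

F/M ≈ 0.0874 d⁻¹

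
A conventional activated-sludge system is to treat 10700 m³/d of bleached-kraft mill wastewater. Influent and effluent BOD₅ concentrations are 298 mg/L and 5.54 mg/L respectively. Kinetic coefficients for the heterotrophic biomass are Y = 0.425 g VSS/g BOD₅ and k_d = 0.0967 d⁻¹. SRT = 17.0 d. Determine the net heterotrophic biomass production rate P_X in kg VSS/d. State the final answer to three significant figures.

Y_obs = Y / (1 + k_d θ_c) = 0.425 / (1 + 0.0967 × 17.0) = 0.425 / 2.644 = 0.1607.
Mass of BOD₅ removed per day: Q(S₀ − S) = 10700 × 292.5 g/m³ = 3129 kg/d.
Biomass produced: P_X = Y_obs·Q·ΔS = 0.1607 × 3129 ≈ 503.0 kg VSS/d.

P_X ≈ 503 kg VSS/d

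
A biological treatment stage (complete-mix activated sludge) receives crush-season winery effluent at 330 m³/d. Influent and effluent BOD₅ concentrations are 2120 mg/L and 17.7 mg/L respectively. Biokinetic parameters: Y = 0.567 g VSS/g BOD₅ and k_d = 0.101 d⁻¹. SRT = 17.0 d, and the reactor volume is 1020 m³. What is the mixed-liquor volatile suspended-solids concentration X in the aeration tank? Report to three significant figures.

X ≈ 2410 mg/L

Solving the biomass balance for X: X = Y Q (S₀−S) θ_c / [V (1+k_d θ_c)] = 0.567 × 330 × (2120 − 17.7) × 17.0 / [1020 × (1 + 0.101 × 17.0)] = 2413 mg/L.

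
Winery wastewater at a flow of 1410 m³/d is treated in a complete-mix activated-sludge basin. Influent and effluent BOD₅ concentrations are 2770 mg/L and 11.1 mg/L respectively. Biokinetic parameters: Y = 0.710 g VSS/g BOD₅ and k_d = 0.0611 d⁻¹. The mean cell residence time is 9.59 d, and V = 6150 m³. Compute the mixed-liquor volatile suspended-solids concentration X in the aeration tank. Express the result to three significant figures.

X = Y·Q·ΔS·θ_c / [V·(1 + k_d θ_c)] = 0.710 × 1410 × (2770 − 11.1) × 9.59 / [6150 × (1 + 0.0611 × 9.59)] = 2716 mg/L.

X ≈ 2720 mg/L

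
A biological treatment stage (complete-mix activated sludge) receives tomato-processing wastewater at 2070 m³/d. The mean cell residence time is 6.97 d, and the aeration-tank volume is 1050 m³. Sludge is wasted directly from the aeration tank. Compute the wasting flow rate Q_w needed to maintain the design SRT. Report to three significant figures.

Q_w ≈ 151 m³/d

For wasting at MLVSS concentration, Q_w = V/θ_c = 1050/6.97 = 150.6 m³/d.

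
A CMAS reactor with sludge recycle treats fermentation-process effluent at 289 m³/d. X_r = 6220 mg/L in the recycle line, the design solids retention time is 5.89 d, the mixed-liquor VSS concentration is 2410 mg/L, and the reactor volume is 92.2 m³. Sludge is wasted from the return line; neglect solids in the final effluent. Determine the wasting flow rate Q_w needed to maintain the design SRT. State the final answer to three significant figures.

Q_w ≈ 6.07 m³/d

θ_c = V·X/(Q_w·X_r) when wasting from the recycle, so Q_w = V·X/(θ_c·X_r) = 92.20 × 2410 / (5.89 × 6220) = 6.065 m³/d.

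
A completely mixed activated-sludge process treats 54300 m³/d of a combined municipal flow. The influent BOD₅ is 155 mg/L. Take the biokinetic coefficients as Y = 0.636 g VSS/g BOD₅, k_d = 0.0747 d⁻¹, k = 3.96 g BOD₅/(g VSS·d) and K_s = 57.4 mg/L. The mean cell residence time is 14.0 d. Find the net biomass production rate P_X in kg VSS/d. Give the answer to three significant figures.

From the Monod/SRT balance for a CMAS, S = K_s·(1+k_d θ_c)/[θ_c·(Y k − k_d) − 1] = 57.4 × (1 + 0.0747 × 14.0) / [14.0 × (0.636 × 3.96 − 0.0747) − 1] = 117.4 / 33.21 = 3.536 mg/L.
Correct the yield for decay: Y_obs = Y/(1 + k_d θ_c) = 0.636 / (1 + 0.0747 × 14.0) = 0.636 / 2.046 = 0.3109.
Mass of BOD₅ removed per day: Q(S₀ − S) = 54300 × 151.5 g/m³ = 8224 kg/d.
Biomass produced: P_X = Y_obs·Q·ΔS = 0.3109 × 8224 ≈ 2557 kg VSS/d.

P_X ≈ 2560 kg VSS/d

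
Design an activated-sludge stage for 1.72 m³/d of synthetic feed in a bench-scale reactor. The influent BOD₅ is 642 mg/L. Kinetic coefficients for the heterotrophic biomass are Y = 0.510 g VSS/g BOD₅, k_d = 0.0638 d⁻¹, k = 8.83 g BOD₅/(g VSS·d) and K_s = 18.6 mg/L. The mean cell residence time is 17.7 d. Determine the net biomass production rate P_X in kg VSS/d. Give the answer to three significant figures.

From the Monod/SRT balance for a CMAS, S = K_s·(1+k_d θ_c)/[θ_c·(Y k − k_d) − 1] = 18.6 × (1 + 0.0638 × 17.7) / [17.7 × (0.510 × 8.83 − 0.0638) − 1] = 39.60 / 77.58 = 0.5105 mg/L.
Correct the yield for decay: Y_obs = Y/(1 + k_d θ_c) = 0.510 / (1 + 0.0638 × 17.7) = 0.510 / 2.129 = 0.2395.
Q·(S₀ − S) = 1.72 × (642 − 0.511) × 10⁻³ = 1.103 kg/d removed.
P_X = Y_obs · Q(S₀ − S) = 0.2395 × 1.103 = 0.2643 kg VSS/d.

P_X ≈ 0.264 kg VSS/d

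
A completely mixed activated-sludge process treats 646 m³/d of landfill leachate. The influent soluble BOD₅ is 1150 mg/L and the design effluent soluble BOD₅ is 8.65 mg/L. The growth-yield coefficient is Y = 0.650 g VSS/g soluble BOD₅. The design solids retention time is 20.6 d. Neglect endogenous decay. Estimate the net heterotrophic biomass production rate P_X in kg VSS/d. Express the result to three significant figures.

Since k_d ≈ 0, Y_obs = Y = 0.650 g VSS/g soluble BOD₅.
Mass of soluble BOD₅ removed per day: Q(S₀ − S) = 646 × 1141 g/m³ = 737.3 kg/d.
Net biomass production P_X = Y_obs × Q·(S₀ − S) = 0.6500 × 737.3 = 479.3 kg VSS/d.

P_X ≈ 479 kg VSS/d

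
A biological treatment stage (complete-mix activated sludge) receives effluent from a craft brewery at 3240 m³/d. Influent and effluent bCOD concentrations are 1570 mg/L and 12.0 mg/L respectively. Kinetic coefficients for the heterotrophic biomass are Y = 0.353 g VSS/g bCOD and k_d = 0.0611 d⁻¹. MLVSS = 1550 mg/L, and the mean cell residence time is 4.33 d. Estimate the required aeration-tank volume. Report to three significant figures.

From the SRT design equation V = Y Q (S₀−S) θ_c / [X (1 + k_d θ_c)] = 0.353 × 3240 × (1570 − 12.0) × 4.33 / [1550 × (1 + 0.0611 × 4.33)] = 7.72×10^6 / 1960 = 3936 m³.

V ≈ 3940 m³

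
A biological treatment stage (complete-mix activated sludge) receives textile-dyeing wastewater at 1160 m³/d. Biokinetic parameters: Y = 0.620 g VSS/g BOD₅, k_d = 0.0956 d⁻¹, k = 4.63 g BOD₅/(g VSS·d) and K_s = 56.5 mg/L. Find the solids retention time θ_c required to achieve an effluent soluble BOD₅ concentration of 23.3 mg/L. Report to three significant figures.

θ_c ≈ 1.35 d

At the target effluent, Y k S/(K_s+S) = 0.620×4.63×23.3/79.80 = 0.8382 d⁻¹.
Then 1/θ_c = μ − k_d = 0.8382 − 0.0956 = 0.7426 d⁻¹, giving θ_c = 1.347 d.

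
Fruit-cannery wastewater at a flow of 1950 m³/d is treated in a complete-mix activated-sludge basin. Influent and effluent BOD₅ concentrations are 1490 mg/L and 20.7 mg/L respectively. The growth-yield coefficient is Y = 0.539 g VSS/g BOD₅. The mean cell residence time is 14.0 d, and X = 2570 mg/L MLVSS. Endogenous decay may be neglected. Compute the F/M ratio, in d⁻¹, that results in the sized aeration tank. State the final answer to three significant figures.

Biomass mass balance (decay neglected): V·X = Y·Q·(S₀ − S)·θ_c, so V = 0.539 × 1950 × (1490 − 20.7) × 14.0 / 2570 = 8413 m³.
F/M = Q·S₀ / (V·X) = 1950 × 1490 / (8413 × 2570) = 0.1344 g BOD₅·(g VSS·d)⁻¹.

F/M ≈ 0.134 d⁻¹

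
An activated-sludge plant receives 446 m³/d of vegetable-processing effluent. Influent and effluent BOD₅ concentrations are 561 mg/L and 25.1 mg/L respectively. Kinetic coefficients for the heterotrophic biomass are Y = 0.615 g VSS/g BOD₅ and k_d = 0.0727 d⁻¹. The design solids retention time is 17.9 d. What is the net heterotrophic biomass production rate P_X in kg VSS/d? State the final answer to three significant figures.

P_X ≈ 63.9 kg VSS/d

Correct the yield for decay: Y_obs = Y/(1 + k_d θ_c) = 0.615 / (1 + 0.0727 × 17.9) = 0.615 / 2.301 = 0.2672.
Mass of BOD₅ removed per day: Q(S₀ − S) = 446 × 535.9 g/m³ = 239.0 kg/d.
Net biomass production P_X = Y_obs × Q·(S₀ − S) = 0.2672 × 239.0 = 63.87 kg VSS/d.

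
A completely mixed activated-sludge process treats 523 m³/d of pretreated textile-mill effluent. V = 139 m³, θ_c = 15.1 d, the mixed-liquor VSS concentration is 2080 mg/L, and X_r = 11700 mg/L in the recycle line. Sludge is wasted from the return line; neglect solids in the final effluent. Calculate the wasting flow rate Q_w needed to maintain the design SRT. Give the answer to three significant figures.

Q_w ≈ 1.64 m³/d

θ_c = V·X/(Q_w·X_r) when wasting from the recycle, so Q_w = V·X/(θ_c·X_r) = 139.0 × 2080 / (15.1 × 11700) = 1.636 m³/d.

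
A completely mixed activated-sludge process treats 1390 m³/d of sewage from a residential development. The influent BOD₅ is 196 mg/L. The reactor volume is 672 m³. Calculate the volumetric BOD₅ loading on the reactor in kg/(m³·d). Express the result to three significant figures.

L_v = Q S₀ / V = 1390 × 196 × 10⁻³ / 672.0 = 0.4054 kg/(m³·d).

L_v ≈ 0.405 kg BOD₅/(m³·d)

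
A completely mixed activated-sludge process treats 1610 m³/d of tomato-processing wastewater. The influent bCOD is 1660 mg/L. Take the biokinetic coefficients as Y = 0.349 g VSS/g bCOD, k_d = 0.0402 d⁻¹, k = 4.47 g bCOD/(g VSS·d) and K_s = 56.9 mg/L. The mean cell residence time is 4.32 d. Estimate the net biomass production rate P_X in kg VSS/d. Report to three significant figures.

Effluent substrate depends only on kinetics and SRT: S = K_s(1 + k_d θ_c) / [θ_c(Yk − k_d) − 1] = 56.9 × (1 + 0.0402 × 4.32) / [4.32 × (0.349 × 4.47 − 0.0402) − 1] = 66.78 / 5.566 = 12.00 mg/L.
Correct the yield for decay: Y_obs = Y/(1 + k_d θ_c) = 0.349 / (1 + 0.0402 × 4.32) = 0.349 / 1.174 = 0.2974.
Mass of bCOD removed per day: Q(S₀ − S) = 1610 × 1648 g/m³ = 2653 kg/d.
P_X = Y_obs · Q(S₀ − S) = 0.2974 × 2653 = 789.0 kg VSS/d.

P_X ≈ 789 kg VSS/d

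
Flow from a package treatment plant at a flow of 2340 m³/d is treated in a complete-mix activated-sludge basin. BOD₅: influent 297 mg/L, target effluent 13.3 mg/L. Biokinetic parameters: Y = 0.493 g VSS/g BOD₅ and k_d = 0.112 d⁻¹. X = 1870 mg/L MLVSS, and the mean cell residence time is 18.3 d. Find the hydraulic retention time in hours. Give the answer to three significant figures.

τ ≈ 10.8 h

Rearranging the biomass balance for a CMAS with decay, V = Y·Q·ΔS·θ_c / [X·(1+k_d θ_c)] = 0.493 × 2340 × (297 − 13.3) × 18.3 / [1870 × (1 + 0.112 × 18.3)] = 5.99×10^6 / 5703 = 1050 m³.
HRT = V/Q = 1050 m³ / 2340 m³·d⁻¹ = 0.4488 d × 24 = 10.77 h.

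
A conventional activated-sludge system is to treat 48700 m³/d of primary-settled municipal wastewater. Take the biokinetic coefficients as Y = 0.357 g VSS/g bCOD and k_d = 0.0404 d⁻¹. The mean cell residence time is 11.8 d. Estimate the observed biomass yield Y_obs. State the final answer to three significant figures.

The observed yield is Y_obs = Y/(1 + k_d·θ_c) = 0.357 / (1 + 0.0404 × 11.8) = 0.357 / 1.477 = 0.2418 g VSS per g bCOD removed.

Y_obs ≈ 0.242 g VSS/g bCOD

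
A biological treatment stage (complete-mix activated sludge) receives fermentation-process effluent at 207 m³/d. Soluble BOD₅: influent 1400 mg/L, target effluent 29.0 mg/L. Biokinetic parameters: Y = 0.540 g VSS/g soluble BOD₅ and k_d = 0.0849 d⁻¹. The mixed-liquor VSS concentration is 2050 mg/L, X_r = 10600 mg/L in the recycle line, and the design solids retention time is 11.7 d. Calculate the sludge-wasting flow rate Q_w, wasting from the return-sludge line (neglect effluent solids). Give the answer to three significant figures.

Rearranging the biomass balance for a CMAS with decay, V = Y·Q·ΔS·θ_c / [X·(1+k_d θ_c)] = 0.540 × 207 × (1400 − 29.0) × 11.7 / [2050 × (1 + 0.0849 × 11.7)] = 1.79×10^6 / 4086 = 438.8 m³.
Wasting from the return line (neglecting effluent solids): Q_w = V·X / (θ_c·X_r) = 438.8 × 2050 / (11.7 × 10600) = 7.253 m³/d.

Q_w ≈ 7.25 m³/d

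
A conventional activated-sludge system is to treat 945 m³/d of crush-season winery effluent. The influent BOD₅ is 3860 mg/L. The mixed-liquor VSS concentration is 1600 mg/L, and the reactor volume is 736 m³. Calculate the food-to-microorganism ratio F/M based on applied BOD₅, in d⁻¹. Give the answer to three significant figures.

F/M ≈ 3.10 d⁻¹

F/M = Q·S₀ / (V·X) = 945 × 3860 / (736.0 × 1600) = 3.098 g BOD₅·(g VSS·d)⁻¹.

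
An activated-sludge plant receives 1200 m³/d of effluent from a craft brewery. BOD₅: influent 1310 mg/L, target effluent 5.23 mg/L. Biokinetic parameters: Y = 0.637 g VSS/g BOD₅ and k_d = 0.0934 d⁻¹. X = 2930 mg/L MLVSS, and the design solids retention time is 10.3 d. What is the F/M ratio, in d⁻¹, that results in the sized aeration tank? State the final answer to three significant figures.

F/M ≈ 0.300 d⁻¹

Rearranging the biomass balance for a CMAS with decay, V = Y·Q·ΔS·θ_c / [X·(1+k_d θ_c)] = 0.637 × 1200 × (1310 − 5.23) × 10.3 / [2930 × (1 + 0.0934 × 10.3)] = 1.03×10^7 / 5749 = 1787 m³.
Food-to-microorganism ratio F/M = Q S₀ / (V X) = 1200 × 1310 / (1787 × 2930) = 0.3002 d⁻¹.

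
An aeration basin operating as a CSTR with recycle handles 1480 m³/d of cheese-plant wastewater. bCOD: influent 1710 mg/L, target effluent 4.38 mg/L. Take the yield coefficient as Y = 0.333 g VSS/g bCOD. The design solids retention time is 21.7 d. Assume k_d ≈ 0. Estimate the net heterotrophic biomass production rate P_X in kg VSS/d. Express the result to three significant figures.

No decay correction is needed, so Y_obs = Y = 0.333.
Q·(S₀ − S) = 1480 × (1710 − 4.38) × 10⁻³ = 2524 kg/d removed.
Biomass produced: P_X = Y_obs·Q·ΔS = 0.3330 × 2524 ≈ 840.6 kg VSS/d.

P_X ≈ 841 kg VSS/d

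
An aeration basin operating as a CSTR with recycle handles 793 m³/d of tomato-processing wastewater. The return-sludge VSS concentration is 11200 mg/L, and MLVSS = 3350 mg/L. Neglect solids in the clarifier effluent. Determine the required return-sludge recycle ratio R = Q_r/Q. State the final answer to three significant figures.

R = Q_r/Q = X/(X_r − X) = 3350 / (11200 − 3350) = 0.4268.

R ≈ 0.427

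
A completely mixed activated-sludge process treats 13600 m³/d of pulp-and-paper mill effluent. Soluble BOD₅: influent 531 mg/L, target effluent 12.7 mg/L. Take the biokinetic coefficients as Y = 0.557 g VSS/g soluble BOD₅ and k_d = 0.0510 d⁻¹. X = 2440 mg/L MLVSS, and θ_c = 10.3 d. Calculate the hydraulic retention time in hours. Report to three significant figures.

τ ≈ 19.2 h

From the SRT design equation V = Y Q (S₀−S) θ_c / [X (1 + k_d θ_c)] = 0.557 × 13600 × (531 − 12.7) × 10.3 / [2440 × (1 + 0.0510 × 10.3)] = 4.04×10^7 / 3722 = 10866 m³.
HRT = V/Q = 10866 m³ / 13600 m³·d⁻¹ = 0.7990 d × 24 = 19.18 h.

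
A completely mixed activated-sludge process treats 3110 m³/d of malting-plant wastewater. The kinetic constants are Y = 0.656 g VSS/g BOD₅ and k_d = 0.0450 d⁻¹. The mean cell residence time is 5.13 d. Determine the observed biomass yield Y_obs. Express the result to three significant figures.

Y_obs ≈ 0.533 g VSS/g BOD₅

Correct the yield for decay: Y_obs = Y/(1 + k_d θ_c) = 0.656 / (1 + 0.0450 × 5.13) = 0.656 / 1.231 = 0.5330.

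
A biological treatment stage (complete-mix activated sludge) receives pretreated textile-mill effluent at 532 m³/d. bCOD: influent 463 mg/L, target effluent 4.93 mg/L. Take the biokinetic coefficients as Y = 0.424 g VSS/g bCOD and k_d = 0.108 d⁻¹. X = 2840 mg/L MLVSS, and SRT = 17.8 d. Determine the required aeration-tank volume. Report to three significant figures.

Rearranging the biomass balance for a CMAS with decay, V = Y·Q·ΔS·θ_c / [X·(1+k_d θ_c)] = 0.424 × 532 × (463 − 4.93) × 17.8 / [2840 × (1 + 0.108 × 17.8)] = 1.84×10^6 / 8300 = 221.6 m³.

V ≈ 222 m³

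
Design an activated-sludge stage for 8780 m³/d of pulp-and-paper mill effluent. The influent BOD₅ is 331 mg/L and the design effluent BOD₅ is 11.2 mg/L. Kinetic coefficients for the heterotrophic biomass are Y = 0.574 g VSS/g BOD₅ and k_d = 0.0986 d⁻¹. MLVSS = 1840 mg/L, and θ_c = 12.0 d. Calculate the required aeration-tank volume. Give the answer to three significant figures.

From the SRT design equation V = Y Q (S₀−S) θ_c / [X (1 + k_d θ_c)] = 0.574 × 8780 × (331 − 11.2) × 12.0 / [1840 × (1 + 0.0986 × 12.0)] = 1.93×10^7 / 4017 = 4815 m³.

V ≈ 4810 m³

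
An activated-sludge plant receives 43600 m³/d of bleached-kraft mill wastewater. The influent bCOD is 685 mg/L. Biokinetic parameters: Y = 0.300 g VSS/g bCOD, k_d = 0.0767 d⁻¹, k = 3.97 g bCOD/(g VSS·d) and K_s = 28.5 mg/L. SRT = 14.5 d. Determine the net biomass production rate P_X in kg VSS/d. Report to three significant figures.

P_X ≈ 4220 kg VSS/d

For a completely mixed reactor with recycle the Lawrence–McCarty relation gives S = K_s·(1 + k_d·θ_c) / [θ_c·(Y·k − k_d) − 1] = 28.5 × (1 + 0.0767 × 14.5) / [14.5 × (0.300 × 3.97 − 0.0767) − 1] = 60.20 / 15.16 = 3.971 mg/L.
Correct the yield for decay: Y_obs = Y/(1 + k_d θ_c) = 0.300 / (1 + 0.0767 × 14.5) = 0.300 / 2.112 = 0.1420.
Q·(S₀ − S) = 43600 × (685 − 3.97) × 10⁻³ = 29693 kg/d removed.
Biomass produced: P_X = Y_obs·Q·ΔS = 0.1420 × 29693 ≈ 4217 kg VSS/d.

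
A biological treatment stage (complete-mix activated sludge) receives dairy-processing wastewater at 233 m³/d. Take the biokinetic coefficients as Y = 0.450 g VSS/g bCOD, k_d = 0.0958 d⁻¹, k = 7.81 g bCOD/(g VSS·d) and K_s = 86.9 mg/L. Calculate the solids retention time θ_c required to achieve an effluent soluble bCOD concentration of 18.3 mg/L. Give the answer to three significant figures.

θ_c ≈ 1.94 d

From 1/θ_c = Y·k·S/(K_s + S) − k_d: Y·k·S/(K_s+S) = 0.450 × 7.81 × 18.3 / (86.9 + 18.3) = 0.6114 d⁻¹.
θ_c = 1/(μ − k_d) = 1/(0.6114 − 0.0958) = 1/0.5156 = 1.940 d.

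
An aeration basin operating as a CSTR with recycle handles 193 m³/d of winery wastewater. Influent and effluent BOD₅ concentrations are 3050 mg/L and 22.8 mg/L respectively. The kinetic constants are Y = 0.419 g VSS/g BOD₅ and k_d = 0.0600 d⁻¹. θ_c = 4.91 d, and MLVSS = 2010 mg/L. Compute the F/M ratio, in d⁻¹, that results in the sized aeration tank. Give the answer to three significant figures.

F/M ≈ 0.634 d⁻¹

Steady-state biomass mass balance: V·X·(1 + k_d·θ_c) = Y·Q·(S₀ − S)·θ_c, so V = 0.419 × 193 × (3050 − 22.8) × 4.91 / [2010 × (1 + 0.0600 × 4.91)] = 1.2×10^6 / 2602 = 461.9 m³.
F/M = applied load / biomass = Q·S₀/(V·X) = 193 × 3050 / (461.9 × 2010) = 0.6340 d⁻¹.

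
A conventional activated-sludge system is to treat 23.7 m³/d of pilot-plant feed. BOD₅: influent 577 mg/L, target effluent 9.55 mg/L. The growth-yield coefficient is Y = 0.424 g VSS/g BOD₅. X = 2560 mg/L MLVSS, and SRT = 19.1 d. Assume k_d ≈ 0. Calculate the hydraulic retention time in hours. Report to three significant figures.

Biomass mass balance (decay neglected): V·X = Y·Q·(S₀ − S)·θ_c, so V = 0.424 × 23.7 × (577 − 9.55) × 19.1 / 2560 = 42.54 m³.
HRT = V/Q = 42.54 m³ / 23.7 m³·d⁻¹ = 1.795 d × 24 = 43.08 h.

τ ≈ 43.1 h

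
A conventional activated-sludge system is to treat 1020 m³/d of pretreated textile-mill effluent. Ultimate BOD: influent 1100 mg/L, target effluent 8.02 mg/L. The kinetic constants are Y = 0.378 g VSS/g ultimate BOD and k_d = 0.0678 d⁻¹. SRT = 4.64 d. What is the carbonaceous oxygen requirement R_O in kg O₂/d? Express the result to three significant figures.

R_O ≈ 659 kg O₂/d

Observed yield with endogenous decay: Y_obs = Y / (1 + k_d·θ_c) = 0.378 / (1 + 0.0678 × 4.64) = 0.378 / 1.315 = 0.2875 g VSS/g ultimate BOD.
Q·(S₀ − S) = 1020 × (1100 − 8.02) × 10⁻³ = 1114 kg/d removed.
Net sludge production P_X = 0.2875 × 1114 = 320.3 kg VSS/d.
R_O = Q·ΔS − 1.42 P_X = 1114 − 454.8 = 659.0 kg O₂/d.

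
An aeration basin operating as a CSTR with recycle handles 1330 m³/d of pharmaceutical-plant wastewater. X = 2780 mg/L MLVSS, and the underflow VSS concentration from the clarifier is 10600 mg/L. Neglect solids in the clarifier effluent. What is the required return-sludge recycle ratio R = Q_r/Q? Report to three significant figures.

Solids balance on the clarifier gives (1+R)X = R·X_r, so R = X/(X_r − X) = 2780 / (10600 − 2780) = 0.3555.

R ≈ 0.355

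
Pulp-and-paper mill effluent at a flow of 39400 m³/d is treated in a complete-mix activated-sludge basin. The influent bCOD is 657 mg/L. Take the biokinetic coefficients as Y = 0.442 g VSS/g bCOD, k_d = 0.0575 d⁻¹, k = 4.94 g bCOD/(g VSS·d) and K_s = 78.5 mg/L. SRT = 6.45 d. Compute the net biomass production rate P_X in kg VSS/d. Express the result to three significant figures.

For a completely mixed reactor with recycle the Lawrence–McCarty relation gives S = K_s·(1 + k_d·θ_c) / [θ_c·(Y·k − k_d) − 1] = 78.5 × (1 + 0.0575 × 6.45) / [6.45 × (0.442 × 4.94 − 0.0575) − 1] = 107.6 / 12.71 = 8.465 mg/L.
Y_obs = Y / (1 + k_d θ_c) = 0.442 / (1 + 0.0575 × 6.45) = 0.442 / 1.371 = 0.3224.
Q·(S₀ − S) = 39400 × (657 − 8.47) × 10⁻³ = 25552 kg/d removed.
Net biomass production P_X = Y_obs × Q·(S₀ − S) = 0.3224 × 25552 = 8239 kg VSS/d.

P_X ≈ 8240 kg VSS/d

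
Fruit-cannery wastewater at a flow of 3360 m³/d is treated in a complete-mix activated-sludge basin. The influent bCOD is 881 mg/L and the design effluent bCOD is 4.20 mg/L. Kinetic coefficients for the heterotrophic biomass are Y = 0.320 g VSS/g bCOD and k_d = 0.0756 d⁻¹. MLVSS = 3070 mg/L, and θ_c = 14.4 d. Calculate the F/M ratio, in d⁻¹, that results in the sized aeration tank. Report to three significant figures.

F/M ≈ 0.455 d⁻¹

Rearranging the biomass balance for a CMAS with decay, V = Y·Q·ΔS·θ_c / [X·(1+k_d θ_c)] = 0.320 × 3360 × (881 − 4.20) × 14.4 / [3070 × (1 + 0.0756 × 14.4)] = 1.36×10^7 / 6412 = 2117 m³.
Food-to-microorganism ratio F/M = Q S₀ / (V X) = 3360 × 881 / (2117 × 3070) = 0.4554 d⁻¹.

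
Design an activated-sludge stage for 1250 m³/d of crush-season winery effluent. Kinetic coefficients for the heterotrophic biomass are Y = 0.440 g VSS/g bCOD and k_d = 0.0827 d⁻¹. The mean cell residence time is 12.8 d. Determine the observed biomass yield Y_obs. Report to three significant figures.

Y_obs = Y / (1 + k_d θ_c) = 0.440 / (1 + 0.0827 × 12.8) = 0.440 / 2.059 = 0.2137.

Y_obs ≈ 0.214 g VSS/g bCOD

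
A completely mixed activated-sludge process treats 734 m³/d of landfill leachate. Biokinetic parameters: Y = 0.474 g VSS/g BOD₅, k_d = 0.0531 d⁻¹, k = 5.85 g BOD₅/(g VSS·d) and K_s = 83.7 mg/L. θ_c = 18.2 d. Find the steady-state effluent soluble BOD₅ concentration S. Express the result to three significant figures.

S ≈ 3.39 mg/L

For a completely mixed reactor with recycle the Lawrence–McCarty relation gives S = K_s·(1 + k_d·θ_c) / [θ_c·(Y·k − k_d) − 1] = 83.7 × (1 + 0.0531 × 18.2) / [18.2 × (0.474 × 5.85 − 0.0531) − 1] = 164.6 / 48.50 = 3.394 mg/L.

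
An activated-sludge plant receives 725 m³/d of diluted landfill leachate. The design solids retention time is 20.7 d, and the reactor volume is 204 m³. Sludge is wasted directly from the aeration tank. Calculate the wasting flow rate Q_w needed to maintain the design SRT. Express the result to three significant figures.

Q_w ≈ 9.86 m³/d

Wasting from the aeration tank: Q_w = V / θ_c = 204.0 / 20.7 = 9.855 m³/d.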